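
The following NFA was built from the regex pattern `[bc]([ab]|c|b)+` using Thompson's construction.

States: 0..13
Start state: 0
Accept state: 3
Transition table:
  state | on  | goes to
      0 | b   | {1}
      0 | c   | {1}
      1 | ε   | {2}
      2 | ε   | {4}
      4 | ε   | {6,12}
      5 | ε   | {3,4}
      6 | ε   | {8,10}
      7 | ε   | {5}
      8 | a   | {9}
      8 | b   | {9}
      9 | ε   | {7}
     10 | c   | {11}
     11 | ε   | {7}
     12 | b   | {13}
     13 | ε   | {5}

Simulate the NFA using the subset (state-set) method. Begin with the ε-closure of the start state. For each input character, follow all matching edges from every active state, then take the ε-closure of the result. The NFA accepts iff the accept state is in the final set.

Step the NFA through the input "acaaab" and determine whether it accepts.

Answer: REJECT

Steps:
start: ε-closure({0}) = {0}
'a' @ 1: {}  — dead — no transitions
rest 'caaab' ignored (set empty)
end set {} — state 3 not in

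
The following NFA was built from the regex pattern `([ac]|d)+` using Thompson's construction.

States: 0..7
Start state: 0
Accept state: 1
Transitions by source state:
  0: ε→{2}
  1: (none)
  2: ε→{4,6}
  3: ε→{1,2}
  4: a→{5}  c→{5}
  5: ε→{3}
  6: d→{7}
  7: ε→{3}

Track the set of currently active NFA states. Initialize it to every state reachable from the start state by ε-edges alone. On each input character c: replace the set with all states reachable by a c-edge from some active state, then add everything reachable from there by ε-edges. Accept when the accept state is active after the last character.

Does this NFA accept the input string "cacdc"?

start: ε-closure({0}) = {0,2,4,6}
'c' @ 1: {1,2,3,4,5,6}  (accept∈set)
'a' @ 2: {1,2,3,4,5,6}  (accept∈set)
'c' @ 3: {1,2,3,4,5,6}  (accept∈set)
'd' @ 4: {1,2,3,4,6,7}  (accept∈set)
'c' @ 5: {1,2,3,4,5,6}  (accept∈set)
after full input: {1,2,3,4,5,6}  (accept=1 in)

Answer: ACCEPT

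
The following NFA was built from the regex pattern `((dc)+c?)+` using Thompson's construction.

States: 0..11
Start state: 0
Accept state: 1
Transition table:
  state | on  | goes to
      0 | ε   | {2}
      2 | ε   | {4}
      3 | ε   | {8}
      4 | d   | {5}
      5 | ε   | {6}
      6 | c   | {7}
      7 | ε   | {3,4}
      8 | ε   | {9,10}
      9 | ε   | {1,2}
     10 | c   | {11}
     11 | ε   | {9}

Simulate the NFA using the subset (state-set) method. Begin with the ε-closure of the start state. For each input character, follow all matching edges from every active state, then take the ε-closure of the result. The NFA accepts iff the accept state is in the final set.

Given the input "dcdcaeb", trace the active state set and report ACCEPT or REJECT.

S₀ = ε-closure({0}) = {0,2,4}
'd' @ 1: {5,6}
'c' @ 2: {1,2,3,4,7,8,9,10}  [accepting]
'd' @ 3: {5,6}
'c' @ 4: {1,2,3,4,7,8,9,10}  [accepting]
'a' @ 5: {}  — no active states
rest 'eb' ignored (set empty)
after full input: {}  (accept=1 not in)

Answer: REJECT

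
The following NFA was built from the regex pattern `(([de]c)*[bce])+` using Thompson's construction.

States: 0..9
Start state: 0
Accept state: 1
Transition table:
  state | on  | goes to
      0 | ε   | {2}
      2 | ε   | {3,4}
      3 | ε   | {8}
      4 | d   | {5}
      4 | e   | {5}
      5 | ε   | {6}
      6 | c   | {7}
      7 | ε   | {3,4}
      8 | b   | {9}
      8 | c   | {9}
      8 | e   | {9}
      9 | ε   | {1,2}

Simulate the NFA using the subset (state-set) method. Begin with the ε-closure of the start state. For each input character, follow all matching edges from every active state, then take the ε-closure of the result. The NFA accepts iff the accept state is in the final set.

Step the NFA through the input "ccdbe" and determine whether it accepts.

S₀ = ε-closure({0}) = {0,2,3,4,8}
'c' @ 1: {1,2,3,4,8,9}  ✓accept
'c' @ 2: {1,2,3,4,8,9}  ✓accept
'd' @ 3: {5,6}
'b' @ 4: {}  — dead — no transitions
rest 'e' ignored (set empty)
end set {} — state 1 not in

Answer: REJECT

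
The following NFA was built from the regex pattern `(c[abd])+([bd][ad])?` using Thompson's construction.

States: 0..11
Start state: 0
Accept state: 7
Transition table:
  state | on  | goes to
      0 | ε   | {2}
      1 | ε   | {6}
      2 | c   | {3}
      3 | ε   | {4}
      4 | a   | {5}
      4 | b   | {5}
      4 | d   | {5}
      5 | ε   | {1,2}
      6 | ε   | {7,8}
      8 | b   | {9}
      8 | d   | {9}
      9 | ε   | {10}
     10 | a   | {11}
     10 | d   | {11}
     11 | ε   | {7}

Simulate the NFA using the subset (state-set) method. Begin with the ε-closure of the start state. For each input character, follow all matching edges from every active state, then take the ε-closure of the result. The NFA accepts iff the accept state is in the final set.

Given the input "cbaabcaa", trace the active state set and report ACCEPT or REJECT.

Answer: REJECT

Trace:
S₀ = ε-closure({0}) = {0,2}
'c' @ 1: {3,4}
'b' @ 2: {1,2,5,6,7,8}  (accept∈set)
'a' @ 3: {}  — no active states
rest 'abcaa' ignored (set empty)
after full input: {}  (accept=7 not in)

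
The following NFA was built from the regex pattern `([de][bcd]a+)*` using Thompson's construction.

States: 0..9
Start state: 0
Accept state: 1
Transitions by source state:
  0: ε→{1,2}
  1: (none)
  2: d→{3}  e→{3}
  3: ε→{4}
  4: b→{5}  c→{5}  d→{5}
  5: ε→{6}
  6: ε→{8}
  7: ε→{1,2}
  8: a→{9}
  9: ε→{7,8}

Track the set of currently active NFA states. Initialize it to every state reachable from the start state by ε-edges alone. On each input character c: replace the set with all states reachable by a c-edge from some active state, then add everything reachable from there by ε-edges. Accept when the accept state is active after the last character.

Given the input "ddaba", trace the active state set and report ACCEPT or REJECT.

Answer: REJECT

Trace:
S₀ = ε-closure({0}) = {0,1,2}
'd' @ 1: {3,4}
'd' @ 2: {5,6,8}
'a' @ 3: {1,2,7,8,9}  [accepting]
'b' @ 4: {}  — no active states
rest 'a' ignored (set empty)
after full input: {}  (accept=1 not in)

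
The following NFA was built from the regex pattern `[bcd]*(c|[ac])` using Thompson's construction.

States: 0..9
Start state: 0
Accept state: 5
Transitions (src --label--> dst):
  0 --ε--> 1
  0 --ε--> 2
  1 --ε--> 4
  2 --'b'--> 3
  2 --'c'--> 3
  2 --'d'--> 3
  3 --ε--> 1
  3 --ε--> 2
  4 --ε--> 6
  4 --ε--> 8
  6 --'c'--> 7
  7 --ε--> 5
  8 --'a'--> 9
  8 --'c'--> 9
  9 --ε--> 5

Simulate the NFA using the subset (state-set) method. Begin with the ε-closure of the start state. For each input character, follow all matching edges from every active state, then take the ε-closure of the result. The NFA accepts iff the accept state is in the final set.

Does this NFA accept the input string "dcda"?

start: ε-closure({0}) = {0,1,2,4,6,8}
'd' @ 1: {1,2,3,4,6,8}
'c' @ 2: {1,2,3,4,5,6,7,8,9}  [accepting]
'd' @ 3: {1,2,3,4,6,8}
'a' @ 4: {5,9}  [accepting]
after full input: {5,9}  (accept=5 in)

Answer: ACCEPT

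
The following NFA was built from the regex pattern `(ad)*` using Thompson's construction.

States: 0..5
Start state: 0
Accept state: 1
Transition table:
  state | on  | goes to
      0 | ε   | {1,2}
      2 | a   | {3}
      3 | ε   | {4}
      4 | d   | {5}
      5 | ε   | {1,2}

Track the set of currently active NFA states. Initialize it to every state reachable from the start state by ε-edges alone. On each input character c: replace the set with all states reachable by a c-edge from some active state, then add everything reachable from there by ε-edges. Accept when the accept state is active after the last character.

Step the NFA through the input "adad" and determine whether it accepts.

Answer: ACCEPT

Trace:
S₀ = ε-closure({0}) = {0,1,2}
'a' @ 1: {3,4}
'd' @ 2: {1,2,5}  ✓accept
'a' @ 3: {3,4}
'd' @ 4: {1,2,5}  ✓accept
final: {1,2,5}; accept 1 in set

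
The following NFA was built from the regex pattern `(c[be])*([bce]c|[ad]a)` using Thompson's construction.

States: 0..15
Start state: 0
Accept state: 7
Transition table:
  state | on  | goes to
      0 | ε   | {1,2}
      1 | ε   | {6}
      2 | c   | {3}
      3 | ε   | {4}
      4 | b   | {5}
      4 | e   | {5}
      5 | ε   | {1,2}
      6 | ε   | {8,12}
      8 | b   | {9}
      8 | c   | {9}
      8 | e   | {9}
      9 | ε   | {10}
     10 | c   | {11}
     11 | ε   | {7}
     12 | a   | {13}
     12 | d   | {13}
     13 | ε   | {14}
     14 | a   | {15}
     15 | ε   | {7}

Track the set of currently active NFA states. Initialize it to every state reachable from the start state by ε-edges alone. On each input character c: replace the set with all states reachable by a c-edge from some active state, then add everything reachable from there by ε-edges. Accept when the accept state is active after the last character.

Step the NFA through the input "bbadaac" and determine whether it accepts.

start: ε-closure({0}) = {0,1,2,6,8,12}
'b' @ 1: {9,10}
'b' @ 2: {}  — dead — no transitions
rest 'adaac' ignored (set empty)
after full input: {}  (accept=7 not in)

Answer: REJECT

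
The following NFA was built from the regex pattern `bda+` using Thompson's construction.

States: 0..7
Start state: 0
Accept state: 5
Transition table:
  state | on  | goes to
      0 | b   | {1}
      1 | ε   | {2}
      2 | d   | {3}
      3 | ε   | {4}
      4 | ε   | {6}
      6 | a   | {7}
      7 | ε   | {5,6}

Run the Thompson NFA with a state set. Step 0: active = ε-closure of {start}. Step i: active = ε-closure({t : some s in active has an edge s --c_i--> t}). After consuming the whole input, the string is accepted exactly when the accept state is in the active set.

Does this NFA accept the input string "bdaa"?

initial (ε-close {0}): {0}
'b' @ 1: {1,2}
'd' @ 2: {3,4,6}
'a' @ 3: {5,6,7}  (accept∈set)
'a' @ 4: {5,6,7}  (accept∈set)
after full input: {5,6,7}  (accept=5 in)

Answer: ACCEPT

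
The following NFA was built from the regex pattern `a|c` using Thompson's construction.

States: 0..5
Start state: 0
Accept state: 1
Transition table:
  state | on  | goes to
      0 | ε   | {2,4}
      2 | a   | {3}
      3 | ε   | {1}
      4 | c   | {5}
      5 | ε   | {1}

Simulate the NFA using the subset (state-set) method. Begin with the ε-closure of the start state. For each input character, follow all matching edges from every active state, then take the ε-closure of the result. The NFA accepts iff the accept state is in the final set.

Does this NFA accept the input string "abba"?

Answer: REJECT

Steps:
initial (ε-close {0}): {0,2,4}
'a' @ 1: {1,3}  [accepting]
'b' @ 2: {}  — state set empty
rest 'ba' ignored (set empty)
after full input: {}  (accept=1 not in)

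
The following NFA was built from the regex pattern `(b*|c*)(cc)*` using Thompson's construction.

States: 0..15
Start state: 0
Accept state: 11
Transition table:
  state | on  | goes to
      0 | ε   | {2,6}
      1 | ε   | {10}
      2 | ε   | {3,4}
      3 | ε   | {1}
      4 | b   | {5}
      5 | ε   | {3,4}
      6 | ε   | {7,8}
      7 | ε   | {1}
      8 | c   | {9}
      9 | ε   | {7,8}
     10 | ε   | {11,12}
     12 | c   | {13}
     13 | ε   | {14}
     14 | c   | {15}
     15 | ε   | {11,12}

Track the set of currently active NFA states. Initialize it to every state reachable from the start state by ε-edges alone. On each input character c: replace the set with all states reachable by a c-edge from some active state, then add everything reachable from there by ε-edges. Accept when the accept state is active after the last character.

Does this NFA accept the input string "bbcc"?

Answer: ACCEPT

Derivation:
start: ε-closure({0}) = {0,1,2,3,4,6,7,8,10,11,12}
'b' @ 1: {1,3,4,5,10,11,12}  ✓accept
'b' @ 2: {1,3,4,5,10,11,12}  ✓accept
'c' @ 3: {13,14}
'c' @ 4: {11,12,15}  ✓accept
end set {11,12,15} — state 11 in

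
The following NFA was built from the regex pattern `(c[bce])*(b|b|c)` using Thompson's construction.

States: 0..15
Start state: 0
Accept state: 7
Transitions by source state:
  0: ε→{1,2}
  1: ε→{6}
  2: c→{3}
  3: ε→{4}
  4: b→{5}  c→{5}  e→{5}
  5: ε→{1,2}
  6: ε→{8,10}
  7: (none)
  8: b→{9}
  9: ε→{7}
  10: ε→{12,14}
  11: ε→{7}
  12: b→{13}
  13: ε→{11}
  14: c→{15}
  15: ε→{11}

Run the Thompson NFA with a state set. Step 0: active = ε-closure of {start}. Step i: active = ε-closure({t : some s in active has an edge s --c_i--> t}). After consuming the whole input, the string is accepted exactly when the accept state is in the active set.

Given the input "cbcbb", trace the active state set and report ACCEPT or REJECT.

S₀ = ε-closure({0}) = {0,1,2,6,8,10,12,14}
'c' @ 1: {3,4,7,11,15}  [accepting]
'b' @ 2: {1,2,5,6,8,10,12,14}
'c' @ 3: {3,4,7,11,15}  [accepting]
'b' @ 4: {1,2,5,6,8,10,12,14}
'b' @ 5: {7,9,11,13}  [accepting]
end set {7,9,11,13} — state 7 in

Answer: ACCEPT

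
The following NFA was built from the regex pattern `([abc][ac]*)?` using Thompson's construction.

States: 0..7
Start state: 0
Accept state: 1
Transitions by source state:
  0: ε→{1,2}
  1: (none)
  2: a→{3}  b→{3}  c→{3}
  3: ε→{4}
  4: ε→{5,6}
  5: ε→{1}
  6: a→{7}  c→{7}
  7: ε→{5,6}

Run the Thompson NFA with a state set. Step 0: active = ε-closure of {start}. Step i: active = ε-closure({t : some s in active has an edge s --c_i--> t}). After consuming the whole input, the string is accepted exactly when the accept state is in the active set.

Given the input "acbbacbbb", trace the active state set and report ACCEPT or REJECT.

initial (ε-close {0}): {0,1,2}
'a' @ 1: {1,3,4,5,6}  ✓accept
'c' @ 2: {1,5,6,7}  ✓accept
'b' @ 3: {}  — no active states
rest 'bacbbb' ignored (set empty)
final: {}; accept 1 not in set

Answer: REJECT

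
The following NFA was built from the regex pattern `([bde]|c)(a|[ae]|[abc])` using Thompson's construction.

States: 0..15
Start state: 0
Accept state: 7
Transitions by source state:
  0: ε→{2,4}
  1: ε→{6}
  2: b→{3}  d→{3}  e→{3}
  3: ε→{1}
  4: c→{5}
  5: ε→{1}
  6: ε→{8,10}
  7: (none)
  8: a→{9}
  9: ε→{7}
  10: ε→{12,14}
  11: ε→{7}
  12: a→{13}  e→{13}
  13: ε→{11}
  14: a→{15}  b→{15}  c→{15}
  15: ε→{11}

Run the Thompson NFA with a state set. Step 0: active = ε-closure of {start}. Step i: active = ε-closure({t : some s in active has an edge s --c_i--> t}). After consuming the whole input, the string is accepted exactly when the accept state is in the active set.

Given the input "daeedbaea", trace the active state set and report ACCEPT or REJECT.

initial (ε-close {0}): {0,2,4}
'd' @ 1: {1,3,6,8,10,12,14}
'a' @ 2: {7,9,11,13,15}  [accepting]
'e' @ 3: {}  — state set empty
rest 'edbaea' ignored (set empty)
after full input: {}  (accept=7 not in)

Answer: REJECT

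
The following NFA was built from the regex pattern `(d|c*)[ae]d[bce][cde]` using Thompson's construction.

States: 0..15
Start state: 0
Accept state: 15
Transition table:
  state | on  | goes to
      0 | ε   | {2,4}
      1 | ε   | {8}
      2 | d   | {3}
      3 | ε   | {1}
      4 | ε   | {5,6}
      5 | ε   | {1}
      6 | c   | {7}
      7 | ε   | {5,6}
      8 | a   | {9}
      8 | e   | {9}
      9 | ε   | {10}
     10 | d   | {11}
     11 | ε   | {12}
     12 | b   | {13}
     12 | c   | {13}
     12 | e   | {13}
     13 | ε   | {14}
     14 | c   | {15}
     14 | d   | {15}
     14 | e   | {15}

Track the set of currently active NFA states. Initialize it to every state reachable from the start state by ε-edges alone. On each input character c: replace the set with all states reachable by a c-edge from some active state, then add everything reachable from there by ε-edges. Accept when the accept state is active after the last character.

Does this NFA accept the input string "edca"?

initial (ε-close {0}): {0,1,2,4,5,6,8}
'e' @ 1: {9,10}
'd' @ 2: {11,12}
'c' @ 3: {13,14}
'a' @ 4: {}  — no active states
end set {} — state 15 not in

Answer: REJECT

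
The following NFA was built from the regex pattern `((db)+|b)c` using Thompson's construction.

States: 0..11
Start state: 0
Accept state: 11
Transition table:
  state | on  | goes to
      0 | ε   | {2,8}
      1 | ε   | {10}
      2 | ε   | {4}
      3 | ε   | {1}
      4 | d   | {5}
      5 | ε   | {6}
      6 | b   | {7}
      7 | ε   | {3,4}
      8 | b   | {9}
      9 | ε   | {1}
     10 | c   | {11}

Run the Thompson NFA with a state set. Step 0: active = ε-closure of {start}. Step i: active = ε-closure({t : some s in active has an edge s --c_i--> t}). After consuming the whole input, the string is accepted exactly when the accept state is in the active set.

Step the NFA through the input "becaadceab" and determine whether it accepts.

initial (ε-close {0}): {0,2,4,8}
'b' @ 1: {1,9,10}
'e' @ 2: {}  — dead — no transitions
rest 'caadceab' ignored (set empty)
end set {} — state 11 not in

Answer: REJECT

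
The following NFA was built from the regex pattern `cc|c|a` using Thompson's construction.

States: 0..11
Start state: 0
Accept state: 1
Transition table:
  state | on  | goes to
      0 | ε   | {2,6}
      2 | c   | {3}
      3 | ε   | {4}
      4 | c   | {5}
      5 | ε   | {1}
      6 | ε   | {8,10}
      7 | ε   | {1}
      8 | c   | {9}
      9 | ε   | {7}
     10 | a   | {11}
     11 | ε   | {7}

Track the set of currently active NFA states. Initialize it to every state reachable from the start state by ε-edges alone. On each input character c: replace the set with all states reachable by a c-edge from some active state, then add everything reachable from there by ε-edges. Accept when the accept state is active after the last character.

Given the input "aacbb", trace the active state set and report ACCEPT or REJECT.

S₀ = ε-closure({0}) = {0,2,6,8,10}
'a' @ 1: {1,7,11}  [accepting]
'a' @ 2: {}  — state set empty
rest 'cbb' ignored (set empty)
final: {}; accept 1 not in set

Answer: REJECT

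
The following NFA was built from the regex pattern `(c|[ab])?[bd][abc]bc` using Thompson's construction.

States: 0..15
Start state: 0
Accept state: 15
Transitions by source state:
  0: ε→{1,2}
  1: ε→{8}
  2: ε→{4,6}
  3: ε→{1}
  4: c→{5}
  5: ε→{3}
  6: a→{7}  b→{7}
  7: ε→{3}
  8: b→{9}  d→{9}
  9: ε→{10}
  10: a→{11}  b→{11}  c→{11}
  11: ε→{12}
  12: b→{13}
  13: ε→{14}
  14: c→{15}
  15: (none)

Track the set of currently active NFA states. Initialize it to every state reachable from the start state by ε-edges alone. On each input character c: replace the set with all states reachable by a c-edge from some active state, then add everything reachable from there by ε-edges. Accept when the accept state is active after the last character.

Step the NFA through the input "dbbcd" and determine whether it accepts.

Answer: REJECT

Steps:
initial (ε-close {0}): {0,1,2,4,6,8}
'd' @ 1: {9,10}
'b' @ 2: {11,12}
'b' @ 3: {13,14}
'c' @ 4: {15}  (accept∈set)
'd' @ 5: {}  — dead — no transitions
end set {} — state 15 not in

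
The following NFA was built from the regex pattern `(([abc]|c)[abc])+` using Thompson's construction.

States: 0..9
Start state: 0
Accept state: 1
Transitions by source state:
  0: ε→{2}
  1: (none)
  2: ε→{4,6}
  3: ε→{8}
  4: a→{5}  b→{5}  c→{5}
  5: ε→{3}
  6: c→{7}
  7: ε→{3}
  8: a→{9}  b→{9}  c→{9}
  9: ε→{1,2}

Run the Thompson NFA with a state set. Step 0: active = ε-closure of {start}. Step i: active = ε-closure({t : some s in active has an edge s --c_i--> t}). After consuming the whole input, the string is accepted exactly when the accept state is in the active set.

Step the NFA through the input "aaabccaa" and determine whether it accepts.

Answer: ACCEPT

Trace:
start: ε-closure({0}) = {0,2,4,6}
'a' @ 1: {3,5,8}
'a' @ 2: {1,2,4,6,9}  ✓accept
'a' @ 3: {3,5,8}
'b' @ 4: {1,2,4,6,9}  ✓accept
'c' @ 5: {3,5,7,8}
'c' @ 6: {1,2,4,6,9}  ✓accept
'a' @ 7: {3,5,8}
'a' @ 8: {1,2,4,6,9}  ✓accept
final: {1,2,4,6,9}; accept 1 in set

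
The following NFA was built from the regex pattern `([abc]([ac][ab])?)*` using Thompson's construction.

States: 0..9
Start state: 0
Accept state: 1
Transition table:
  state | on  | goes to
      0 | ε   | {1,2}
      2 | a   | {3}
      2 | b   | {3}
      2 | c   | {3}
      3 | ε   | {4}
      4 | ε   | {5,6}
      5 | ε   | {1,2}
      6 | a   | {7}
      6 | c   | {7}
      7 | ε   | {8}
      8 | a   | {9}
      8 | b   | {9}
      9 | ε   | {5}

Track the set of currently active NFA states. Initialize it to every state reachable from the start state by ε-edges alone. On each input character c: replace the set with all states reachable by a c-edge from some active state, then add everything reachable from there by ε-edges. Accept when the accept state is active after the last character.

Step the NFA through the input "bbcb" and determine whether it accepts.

S₀ = ε-closure({0}) = {0,1,2}
'b' @ 1: {1,2,3,4,5,6}  [accepting]
'b' @ 2: {1,2,3,4,5,6}  [accepting]
'c' @ 3: {1,2,3,4,5,6,7,8}  [accepting]
'b' @ 4: {1,2,3,4,5,6,9}  [accepting]
final: {1,2,3,4,5,6,9}; accept 1 in set

Answer: ACCEPT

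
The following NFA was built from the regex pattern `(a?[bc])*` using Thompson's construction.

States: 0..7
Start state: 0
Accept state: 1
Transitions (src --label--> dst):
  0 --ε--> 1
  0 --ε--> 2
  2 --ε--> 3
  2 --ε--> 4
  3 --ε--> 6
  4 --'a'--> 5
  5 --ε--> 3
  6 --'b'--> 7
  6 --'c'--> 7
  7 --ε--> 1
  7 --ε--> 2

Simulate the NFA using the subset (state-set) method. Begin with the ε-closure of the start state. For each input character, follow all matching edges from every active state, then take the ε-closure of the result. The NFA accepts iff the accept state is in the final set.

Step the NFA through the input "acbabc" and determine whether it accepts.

S₀ = ε-closure({0}) = {0,1,2,3,4,6}
'a' @ 1: {3,5,6}
'c' @ 2: {1,2,3,4,6,7}  (accept∈set)
'b' @ 3: {1,2,3,4,6,7}  (accept∈set)
'a' @ 4: {3,5,6}
'b' @ 5: {1,2,3,4,6,7}  (accept∈set)
'c' @ 6: {1,2,3,4,6,7}  (accept∈set)
after full input: {1,2,3,4,6,7}  (accept=1 in)

Answer: ACCEPT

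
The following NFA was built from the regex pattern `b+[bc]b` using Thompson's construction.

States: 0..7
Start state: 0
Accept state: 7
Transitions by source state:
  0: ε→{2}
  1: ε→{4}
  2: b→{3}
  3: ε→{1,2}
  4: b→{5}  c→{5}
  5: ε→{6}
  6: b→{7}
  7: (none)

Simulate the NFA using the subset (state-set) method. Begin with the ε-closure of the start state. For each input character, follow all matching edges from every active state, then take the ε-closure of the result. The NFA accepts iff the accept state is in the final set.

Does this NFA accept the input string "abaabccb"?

Answer: REJECT

Derivation:
start: ε-closure({0}) = {0,2}
'a' @ 1: {}  — dead — no transitions
rest 'baabccb' ignored (set empty)
final: {}; accept 7 not in set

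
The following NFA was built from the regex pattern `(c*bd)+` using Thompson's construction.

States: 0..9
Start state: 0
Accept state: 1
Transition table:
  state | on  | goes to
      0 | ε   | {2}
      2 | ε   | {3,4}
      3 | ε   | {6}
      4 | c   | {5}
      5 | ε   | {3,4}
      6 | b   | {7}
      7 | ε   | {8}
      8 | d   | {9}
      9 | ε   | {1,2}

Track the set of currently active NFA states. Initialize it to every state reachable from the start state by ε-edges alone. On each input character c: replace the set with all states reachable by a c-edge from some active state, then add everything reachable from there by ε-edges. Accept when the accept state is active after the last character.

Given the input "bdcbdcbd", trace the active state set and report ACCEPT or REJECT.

initial (ε-close {0}): {0,2,3,4,6}
'b' @ 1: {7,8}
'd' @ 2: {1,2,3,4,6,9}  [accepting]
'c' @ 3: {3,4,5,6}
'b' @ 4: {7,8}
'd' @ 5: {1,2,3,4,6,9}  [accepting]
'c' @ 6: {3,4,5,6}
'b' @ 7: {7,8}
'd' @ 8: {1,2,3,4,6,9}  [accepting]
end set {1,2,3,4,6,9} — state 1 in

Answer: ACCEPT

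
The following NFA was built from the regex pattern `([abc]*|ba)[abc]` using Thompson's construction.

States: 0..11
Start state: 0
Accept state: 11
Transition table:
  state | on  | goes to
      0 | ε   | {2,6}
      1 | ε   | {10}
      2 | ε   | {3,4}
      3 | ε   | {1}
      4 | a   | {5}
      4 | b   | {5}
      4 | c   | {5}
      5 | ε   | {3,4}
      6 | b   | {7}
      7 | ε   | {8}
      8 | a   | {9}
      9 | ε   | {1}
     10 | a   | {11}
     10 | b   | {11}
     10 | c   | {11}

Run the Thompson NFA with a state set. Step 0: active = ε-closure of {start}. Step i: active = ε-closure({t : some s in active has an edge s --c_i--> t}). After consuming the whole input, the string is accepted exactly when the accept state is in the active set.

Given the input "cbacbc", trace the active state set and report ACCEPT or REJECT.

S₀ = ε-closure({0}) = {0,1,2,3,4,6,10}
'c' @ 1: {1,3,4,5,10,11}  ✓accept
'b' @ 2: {1,3,4,5,10,11}  ✓accept
'a' @ 3: {1,3,4,5,10,11}  ✓accept
'c' @ 4: {1,3,4,5,10,11}  ✓accept
'b' @ 5: {1,3,4,5,10,11}  ✓accept
'c' @ 6: {1,3,4,5,10,11}  ✓accept
after full input: {1,3,4,5,10,11}  (accept=11 in)

Answer: ACCEPT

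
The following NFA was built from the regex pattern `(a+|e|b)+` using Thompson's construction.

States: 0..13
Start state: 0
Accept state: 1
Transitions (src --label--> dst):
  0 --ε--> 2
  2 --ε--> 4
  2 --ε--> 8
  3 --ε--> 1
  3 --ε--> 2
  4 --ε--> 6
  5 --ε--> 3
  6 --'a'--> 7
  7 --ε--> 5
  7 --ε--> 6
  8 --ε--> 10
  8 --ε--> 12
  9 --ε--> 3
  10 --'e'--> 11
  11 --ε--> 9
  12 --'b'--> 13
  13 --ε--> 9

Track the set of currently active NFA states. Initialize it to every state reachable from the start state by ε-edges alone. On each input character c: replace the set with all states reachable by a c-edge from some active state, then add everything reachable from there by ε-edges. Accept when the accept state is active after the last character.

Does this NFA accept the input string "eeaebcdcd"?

Answer: REJECT

Steps:
initial (ε-close {0}): {0,2,4,6,8,10,12}
'e' @ 1: {1,2,3,4,6,8,9,10,11,12}  [accepting]
'e' @ 2: {1,2,3,4,6,8,9,10,11,12}  [accepting]
'a' @ 3: {1,2,3,4,5,6,7,8,10,12}  [accepting]
'e' @ 4: {1,2,3,4,6,8,9,10,11,12}  [accepting]
'b' @ 5: {1,2,3,4,6,8,9,10,12,13}  [accepting]
'c' @ 6: {}  — no active states
rest 'dcd' ignored (set empty)
end set {} — state 1 not in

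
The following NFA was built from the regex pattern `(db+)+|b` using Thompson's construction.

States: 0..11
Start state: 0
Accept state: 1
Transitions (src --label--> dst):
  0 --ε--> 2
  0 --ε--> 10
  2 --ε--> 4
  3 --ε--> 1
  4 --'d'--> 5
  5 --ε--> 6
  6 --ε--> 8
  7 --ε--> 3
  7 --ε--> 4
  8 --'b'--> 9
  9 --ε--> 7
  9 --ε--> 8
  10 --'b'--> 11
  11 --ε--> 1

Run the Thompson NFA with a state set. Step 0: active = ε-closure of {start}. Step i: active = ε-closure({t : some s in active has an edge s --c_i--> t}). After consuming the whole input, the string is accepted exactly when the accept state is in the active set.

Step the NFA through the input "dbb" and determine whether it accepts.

start: ε-closure({0}) = {0,2,4,10}
'd' @ 1: {5,6,8}
'b' @ 2: {1,3,4,7,8,9}  (accept∈set)
'b' @ 3: {1,3,4,7,8,9}  (accept∈set)
final: {1,3,4,7,8,9}; accept 1 in set

Answer: ACCEPT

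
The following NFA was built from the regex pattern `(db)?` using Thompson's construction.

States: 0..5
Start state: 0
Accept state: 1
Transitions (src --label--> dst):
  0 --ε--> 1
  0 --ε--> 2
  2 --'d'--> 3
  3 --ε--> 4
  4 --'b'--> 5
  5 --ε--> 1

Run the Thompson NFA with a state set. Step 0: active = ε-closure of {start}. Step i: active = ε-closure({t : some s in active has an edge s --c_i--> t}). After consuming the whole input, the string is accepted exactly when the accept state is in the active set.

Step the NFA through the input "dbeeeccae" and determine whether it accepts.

Answer: REJECT

Trace:
S₀ = ε-closure({0}) = {0,1,2}
'd' @ 1: {3,4}
'b' @ 2: {1,5}  (accept∈set)
'e' @ 3: {}  — state set empty
rest 'eeccae' ignored (set empty)
after full input: {}  (accept=1 not in)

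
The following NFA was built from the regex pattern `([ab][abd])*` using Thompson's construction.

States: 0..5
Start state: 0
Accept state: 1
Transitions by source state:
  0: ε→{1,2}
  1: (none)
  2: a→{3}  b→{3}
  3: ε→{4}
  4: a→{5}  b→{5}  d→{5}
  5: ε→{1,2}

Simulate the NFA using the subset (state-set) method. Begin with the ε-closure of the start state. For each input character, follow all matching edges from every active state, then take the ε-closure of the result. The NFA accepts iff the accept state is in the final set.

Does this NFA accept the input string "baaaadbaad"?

initial (ε-close {0}): {0,1,2}
'b' @ 1: {3,4}
'a' @ 2: {1,2,5}  ✓accept
'a' @ 3: {3,4}
'a' @ 4: {1,2,5}  ✓accept
'a' @ 5: {3,4}
'd' @ 6: {1,2,5}  ✓accept
'b' @ 7: {3,4}
'a' @ 8: {1,2,5}  ✓accept
'a' @ 9: {3,4}
'd' @ 10: {1,2,5}  ✓accept
after full input: {1,2,5}  (accept=1 in)

Answer: ACCEPT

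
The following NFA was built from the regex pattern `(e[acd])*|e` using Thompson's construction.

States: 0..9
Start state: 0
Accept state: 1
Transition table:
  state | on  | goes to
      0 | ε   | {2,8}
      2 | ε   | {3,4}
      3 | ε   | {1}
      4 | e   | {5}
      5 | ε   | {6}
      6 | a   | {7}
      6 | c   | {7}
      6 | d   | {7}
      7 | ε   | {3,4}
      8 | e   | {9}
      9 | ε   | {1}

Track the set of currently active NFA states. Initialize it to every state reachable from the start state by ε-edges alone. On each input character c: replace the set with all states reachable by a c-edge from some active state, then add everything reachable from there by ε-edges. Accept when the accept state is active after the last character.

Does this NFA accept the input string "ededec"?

initial (ε-close {0}): {0,1,2,3,4,8}
'e' @ 1: {1,5,6,9}  (accept∈set)
'd' @ 2: {1,3,4,7}  (accept∈set)
'e' @ 3: {5,6}
'd' @ 4: {1,3,4,7}  (accept∈set)
'e' @ 5: {5,6}
'c' @ 6: {1,3,4,7}  (accept∈set)
after full input: {1,3,4,7}  (accept=1 in)

Answer: ACCEPT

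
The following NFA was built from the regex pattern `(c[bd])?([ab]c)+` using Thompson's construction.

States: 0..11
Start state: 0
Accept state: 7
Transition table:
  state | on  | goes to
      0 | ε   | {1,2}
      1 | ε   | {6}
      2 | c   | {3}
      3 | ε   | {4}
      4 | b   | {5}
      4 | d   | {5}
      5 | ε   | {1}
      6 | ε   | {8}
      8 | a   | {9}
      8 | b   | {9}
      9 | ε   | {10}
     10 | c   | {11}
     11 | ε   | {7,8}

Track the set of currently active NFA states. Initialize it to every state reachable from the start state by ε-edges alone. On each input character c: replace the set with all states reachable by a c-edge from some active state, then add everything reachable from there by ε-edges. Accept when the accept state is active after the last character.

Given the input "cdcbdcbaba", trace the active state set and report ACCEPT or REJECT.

Answer: REJECT

Trace:
initial (ε-close {0}): {0,1,2,6,8}
'c' @ 1: {3,4}
'd' @ 2: {1,5,6,8}
'c' @ 3: {}  — dead — no transitions
rest 'bdcbaba' ignored (set empty)
after full input: {}  (accept=7 not in)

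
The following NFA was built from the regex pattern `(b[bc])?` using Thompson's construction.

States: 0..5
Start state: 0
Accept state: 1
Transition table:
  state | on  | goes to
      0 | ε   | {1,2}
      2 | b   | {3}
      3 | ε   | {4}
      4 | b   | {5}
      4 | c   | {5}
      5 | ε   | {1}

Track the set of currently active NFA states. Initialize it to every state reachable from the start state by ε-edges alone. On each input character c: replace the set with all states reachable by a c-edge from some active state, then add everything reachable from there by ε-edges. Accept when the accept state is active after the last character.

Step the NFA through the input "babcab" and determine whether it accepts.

Answer: REJECT

Steps:
initial (ε-close {0}): {0,1,2}
'b' @ 1: {3,4}
'a' @ 2: {}  — no active states
rest 'bcab' ignored (set empty)
final: {}; accept 1 not in set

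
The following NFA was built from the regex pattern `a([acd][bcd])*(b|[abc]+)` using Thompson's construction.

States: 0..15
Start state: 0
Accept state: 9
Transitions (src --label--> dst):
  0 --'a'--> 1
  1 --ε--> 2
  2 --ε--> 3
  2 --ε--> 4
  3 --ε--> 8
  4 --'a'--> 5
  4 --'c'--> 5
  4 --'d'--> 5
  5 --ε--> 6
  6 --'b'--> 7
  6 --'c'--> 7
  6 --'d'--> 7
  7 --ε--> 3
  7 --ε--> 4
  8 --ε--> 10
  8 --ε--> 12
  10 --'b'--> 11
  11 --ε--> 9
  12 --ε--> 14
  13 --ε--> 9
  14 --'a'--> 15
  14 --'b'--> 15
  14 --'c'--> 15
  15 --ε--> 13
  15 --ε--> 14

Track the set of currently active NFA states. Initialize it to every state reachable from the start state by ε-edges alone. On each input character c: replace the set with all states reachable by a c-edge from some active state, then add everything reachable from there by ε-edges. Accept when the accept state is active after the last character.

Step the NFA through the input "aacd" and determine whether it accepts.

Answer: REJECT

Derivation:
initial (ε-close {0}): {0}
'a' @ 1: {1,2,3,4,8,10,12,14}
'a' @ 2: {5,6,9,13,14,15}  [accepting]
'c' @ 3: {3,4,7,8,9,10,12,13,14,15}  [accepting]
'd' @ 4: {5,6}
end set {5,6} — state 9 not in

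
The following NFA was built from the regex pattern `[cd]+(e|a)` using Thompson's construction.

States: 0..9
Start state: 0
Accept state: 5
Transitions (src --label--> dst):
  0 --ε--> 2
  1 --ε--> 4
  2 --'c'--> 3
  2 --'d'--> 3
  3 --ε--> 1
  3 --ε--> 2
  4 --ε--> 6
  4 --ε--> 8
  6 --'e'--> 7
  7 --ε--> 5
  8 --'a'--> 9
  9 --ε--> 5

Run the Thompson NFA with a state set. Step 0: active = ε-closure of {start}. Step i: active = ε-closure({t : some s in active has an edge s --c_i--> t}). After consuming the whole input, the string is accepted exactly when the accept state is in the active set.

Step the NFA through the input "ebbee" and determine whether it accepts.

Answer: REJECT

Steps:
initial (ε-close {0}): {0,2}
'e' @ 1: {}  — dead — no transitions
rest 'bbee' ignored (set empty)
final: {}; accept 5 not in set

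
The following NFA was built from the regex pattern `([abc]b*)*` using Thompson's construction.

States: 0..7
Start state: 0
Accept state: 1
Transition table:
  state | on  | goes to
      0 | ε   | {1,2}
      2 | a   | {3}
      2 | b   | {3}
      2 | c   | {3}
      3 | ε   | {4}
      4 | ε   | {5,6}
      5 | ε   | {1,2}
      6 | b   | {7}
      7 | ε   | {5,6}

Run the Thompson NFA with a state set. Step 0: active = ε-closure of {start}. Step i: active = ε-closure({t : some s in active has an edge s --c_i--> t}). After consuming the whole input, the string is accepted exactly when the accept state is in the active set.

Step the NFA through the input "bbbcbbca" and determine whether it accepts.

initial (ε-close {0}): {0,1,2}
'b' @ 1: {1,2,3,4,5,6}  ✓accept
'b' @ 2: {1,2,3,4,5,6,7}  ✓accept
'b' @ 3: {1,2,3,4,5,6,7}  ✓accept
'c' @ 4: {1,2,3,4,5,6}  ✓accept
'b' @ 5: {1,2,3,4,5,6,7}  ✓accept
'b' @ 6: {1,2,3,4,5,6,7}  ✓accept
'c' @ 7: {1,2,3,4,5,6}  ✓accept
'a' @ 8: {1,2,3,4,5,6}  ✓accept
end set {1,2,3,4,5,6} — state 1 in

Answer: ACCEPT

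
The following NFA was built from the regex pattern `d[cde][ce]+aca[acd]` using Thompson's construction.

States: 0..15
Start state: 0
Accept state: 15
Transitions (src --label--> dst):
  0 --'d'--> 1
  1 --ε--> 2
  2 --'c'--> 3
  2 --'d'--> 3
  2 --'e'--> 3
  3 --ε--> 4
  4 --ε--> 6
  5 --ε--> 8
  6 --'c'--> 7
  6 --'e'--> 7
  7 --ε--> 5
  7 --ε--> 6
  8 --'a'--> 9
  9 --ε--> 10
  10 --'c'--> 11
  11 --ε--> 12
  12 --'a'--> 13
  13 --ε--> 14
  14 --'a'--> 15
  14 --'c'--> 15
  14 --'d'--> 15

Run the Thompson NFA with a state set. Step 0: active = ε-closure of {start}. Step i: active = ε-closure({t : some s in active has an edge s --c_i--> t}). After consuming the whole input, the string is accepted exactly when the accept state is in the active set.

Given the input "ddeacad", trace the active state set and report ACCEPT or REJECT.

Answer: ACCEPT

Steps:
initial (ε-close {0}): {0}
'd' @ 1: {1,2}
'd' @ 2: {3,4,6}
'e' @ 3: {5,6,7,8}
'a' @ 4: {9,10}
'c' @ 5: {11,12}
'a' @ 6: {13,14}
'd' @ 7: {15}  ✓accept
end set {15} — state 15 in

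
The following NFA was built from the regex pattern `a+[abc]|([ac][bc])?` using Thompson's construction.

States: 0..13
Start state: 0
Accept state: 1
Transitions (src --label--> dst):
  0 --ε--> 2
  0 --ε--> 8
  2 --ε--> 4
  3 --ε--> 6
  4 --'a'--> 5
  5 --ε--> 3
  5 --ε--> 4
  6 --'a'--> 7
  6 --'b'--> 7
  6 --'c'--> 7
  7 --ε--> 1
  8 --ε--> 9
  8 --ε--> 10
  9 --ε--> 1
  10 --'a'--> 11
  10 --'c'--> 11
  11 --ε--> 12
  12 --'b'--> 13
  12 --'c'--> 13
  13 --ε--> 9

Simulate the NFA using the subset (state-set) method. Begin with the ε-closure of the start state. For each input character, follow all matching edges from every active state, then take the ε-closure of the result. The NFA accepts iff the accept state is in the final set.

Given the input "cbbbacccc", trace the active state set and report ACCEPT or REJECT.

initial (ε-close {0}): {0,1,2,4,8,9,10}
'c' @ 1: {11,12}
'b' @ 2: {1,9,13}  ✓accept
'b' @ 3: {}  — dead — no transitions
rest 'bacccc' ignored (set empty)
end set {} — state 1 not in

Answer: REJECT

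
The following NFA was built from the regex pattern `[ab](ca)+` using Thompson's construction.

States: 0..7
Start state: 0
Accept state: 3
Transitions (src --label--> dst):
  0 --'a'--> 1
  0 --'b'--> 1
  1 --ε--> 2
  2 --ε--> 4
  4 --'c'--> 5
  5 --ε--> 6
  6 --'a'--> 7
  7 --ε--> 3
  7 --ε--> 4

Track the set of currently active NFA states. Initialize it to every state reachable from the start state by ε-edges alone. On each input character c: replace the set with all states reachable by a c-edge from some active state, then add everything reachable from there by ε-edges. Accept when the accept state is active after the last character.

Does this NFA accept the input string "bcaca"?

Answer: ACCEPT

Steps:
initial (ε-close {0}): {0}
'b' @ 1: {1,2,4}
'c' @ 2: {5,6}
'a' @ 3: {3,4,7}  [accepting]
'c' @ 4: {5,6}
'a' @ 5: {3,4,7}  [accepting]
end set {3,4,7} — state 3 in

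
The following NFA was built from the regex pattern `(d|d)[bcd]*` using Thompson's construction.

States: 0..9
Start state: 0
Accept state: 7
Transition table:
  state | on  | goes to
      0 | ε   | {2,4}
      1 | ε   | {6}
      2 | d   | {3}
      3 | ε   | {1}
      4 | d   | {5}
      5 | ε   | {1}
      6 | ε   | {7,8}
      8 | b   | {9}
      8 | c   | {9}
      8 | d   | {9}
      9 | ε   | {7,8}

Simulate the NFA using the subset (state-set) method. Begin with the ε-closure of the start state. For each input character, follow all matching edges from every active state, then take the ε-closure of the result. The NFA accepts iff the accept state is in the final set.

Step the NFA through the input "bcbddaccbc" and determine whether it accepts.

Answer: REJECT

Derivation:
initial (ε-close {0}): {0,2,4}
'b' @ 1: {}  — no active states
rest 'cbddaccbc' ignored (set empty)
after full input: {}  (accept=7 not in)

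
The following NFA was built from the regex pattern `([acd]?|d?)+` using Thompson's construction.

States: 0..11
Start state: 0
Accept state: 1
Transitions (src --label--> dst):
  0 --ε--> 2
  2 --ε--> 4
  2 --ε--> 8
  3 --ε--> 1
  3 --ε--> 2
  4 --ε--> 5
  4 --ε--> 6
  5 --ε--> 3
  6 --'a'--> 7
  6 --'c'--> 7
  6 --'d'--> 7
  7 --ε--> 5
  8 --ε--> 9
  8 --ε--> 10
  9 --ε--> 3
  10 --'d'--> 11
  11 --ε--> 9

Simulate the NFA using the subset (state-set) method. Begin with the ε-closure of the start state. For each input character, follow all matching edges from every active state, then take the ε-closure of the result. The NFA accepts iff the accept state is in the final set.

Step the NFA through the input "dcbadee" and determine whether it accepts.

initial (ε-close {0}): {0,1,2,3,4,5,6,8,9,10}
'd' @ 1: {1,2,3,4,5,6,7,8,9,10,11}  [accepting]
'c' @ 2: {1,2,3,4,5,6,7,8,9,10}  [accepting]
'b' @ 3: {}  — no active states
rest 'adee' ignored (set empty)
end set {} — state 1 not in

Answer: REJECT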